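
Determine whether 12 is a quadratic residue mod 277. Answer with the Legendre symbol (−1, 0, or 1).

Pull out 2^2: since 277 ≡ 5 (mod 8), (2/277) = -1, so (2/277)^2 = +1.
Reciprocity: 3 ≡ 3 and 277 ≡ 1 (mod 4), so (3/277) = +(277/3).
Reduce top mod 3: now compute (1/3).
Reached (1/3) = 1. Collecting the sign flips along the way, the symbol is +1.

1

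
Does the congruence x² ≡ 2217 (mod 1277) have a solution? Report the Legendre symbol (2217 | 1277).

-1

First reduce: 2217 ≡ 940 (mod 1277).
Pull out 2^2: since 1277 ≡ 5 (mod 8), (2/1277) = -1, so (2/1277)^2 = +1.
Reciprocity: 235 ≡ 3 and 1277 ≡ 1 (mod 4), so (235/1277) = +(1277/235).
Reduce top mod 235: now compute (102/235).
Pull out 2: since 235 ≡ 3 (mod 8), (2/235) = -1.
Reciprocity: 51 ≡ 3 and 235 ≡ 3 (mod 4), so (51/235) = −(235/51).
Reduce top mod 51: now compute (31/51).
Reciprocity: 31 ≡ 3 and 51 ≡ 3 (mod 4), so (31/51) = −(51/31).
Reduce top mod 31: now compute (20/31).
Pull out 2^2: since 31 ≡ 7 (mod 8), (2/31) = +1, so (2/31)^2 = +1.
Reciprocity: 5 ≡ 1 and 31 ≡ 3 (mod 4), so (5/31) = +(31/5).
Reduce top mod 5: now compute (1/5).
Reached (1/5) = 1. Collecting the sign flips along the way, the symbol is -1.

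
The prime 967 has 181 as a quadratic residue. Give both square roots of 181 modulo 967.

Since 967 ≡ 3 (mod 4), a square root of 181 is 181^((967+1)/4) = 181^242 mod 967.
Repeated squaring: 181^2≡850, 181^4≡151, 181^8≡560, 181^16≡292, 181^32≡168, 181^64≡181, 181^128≡850 (mod 967).
181^242 = 181^(128+64+32+16+2) ≡ 168 (mod 967).
Check: 168² = 28224 ≡ 181 (mod 967). The two roots are 168 and 799.

168, 799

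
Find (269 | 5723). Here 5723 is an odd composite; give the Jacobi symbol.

Reciprocity: 269 ≡ 1 and 5723 ≡ 3 (mod 4), so (269/5723) = +(5723/269).
Reduce top mod 269: now compute (74/269).
Pull out 2: since 269 ≡ 5 (mod 8), (2/269) = -1.
Reciprocity: 37 ≡ 1 and 269 ≡ 1 (mod 4), so (37/269) = +(269/37).
Reduce top mod 37: now compute (10/37).
Pull out 2: since 37 ≡ 5 (mod 8), (2/37) = -1.
Reciprocity: 5 ≡ 1 and 37 ≡ 1 (mod 4), so (5/37) = +(37/5).
Reduce top mod 5: now compute (2/5).
Pull out 2: since 5 ≡ 5 (mod 8), (2/5) = -1.
Reached (1/5) = 1. Collecting the sign flips along the way, the symbol is -1.

-1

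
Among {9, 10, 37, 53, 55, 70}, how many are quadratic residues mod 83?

(9/83) = +1 → QR.
(10/83) = +1 → QR.
(37/83) = +1 → QR.
(53/83) = -1 → non-residue.
(55/83) = -1 → non-residue.
(70/83) = +1 → QR.
Total quadratic residues among the 6: 4.

4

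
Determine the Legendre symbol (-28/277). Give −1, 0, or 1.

1

First reduce: -28 ≡ 249 (mod 277).
Reciprocity: 249 ≡ 1 and 277 ≡ 1 (mod 4), so (249/277) = +(277/249).
Reduce top mod 249: now compute (28/249).
Pull out 2^2: since 249 ≡ 1 (mod 8), (2/249) = +1, so (2/249)^2 = +1.
Reciprocity: 7 ≡ 3 and 249 ≡ 1 (mod 4), so (7/249) = +(249/7).
Reduce top mod 7: now compute (4/7).
Pull out 2^2: since 7 ≡ 7 (mod 8), (2/7) = +1, so (2/7)^2 = +1.
Reached (1/7) = 1. Collecting the sign flips along the way, the symbol is +1.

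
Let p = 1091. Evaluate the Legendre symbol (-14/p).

1

Euler's criterion: (-14/1091) ≡ 1077^545 (mod 1091).
1077^2 ≡ 196 (mod 1091)
1077^4 ≡ 231 (mod 1091)
1077^8 ≡ 993 (mod 1091)
1077^16 ≡ 876 (mod 1091)
1077^32 ≡ 403 (mod 1091)
1077^64 ≡ 941 (mod 1091)
1077^128 ≡ 680 (mod 1091)
1077^256 ≡ 907 (mod 1091)
1077^512 ≡ 35 (mod 1091)
1077^545 = 1077^(512+32+1) ≡ 1 (mod 1091).
Result is 1, so (-14/1091) = 1.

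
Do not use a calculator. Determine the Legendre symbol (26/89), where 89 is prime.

Euler's criterion: (26/89) ≡ 26^44 (mod 89).
26^2 ≡ 53 (mod 89)
26^4 ≡ 50 (mod 89)
26^8 ≡ 8 (mod 89)
26^16 ≡ 64 (mod 89)
26^32 ≡ 2 (mod 89)
26^44 = 26^(32+8+4) ≡ 88 (mod 89).
Result is 88 ≡ −1, so (26/89) = −1.

-1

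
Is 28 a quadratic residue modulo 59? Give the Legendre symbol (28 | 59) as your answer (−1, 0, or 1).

1

Pull out 2^2: since 59 ≡ 3 (mod 8), (2/59) = -1, so (2/59)^2 = +1.
Reciprocity: 7 ≡ 3 and 59 ≡ 3 (mod 4), so (7/59) = −(59/7).
Reduce top mod 7: now compute (3/7).
Reciprocity: 3 ≡ 3 and 7 ≡ 3 (mod 4), so (3/7) = −(7/3).
Reduce top mod 3: now compute (1/3).
Reached (1/3) = 1. Collecting the sign flips along the way, the symbol is +1.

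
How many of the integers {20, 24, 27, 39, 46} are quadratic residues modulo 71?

(20/71) = +1 → QR.
(24/71) = +1 → QR.
(27/71) = +1 → QR.
(39/71) = -1 → non-residue.
(46/71) = -1 → non-residue.
Total quadratic residues among the 5: 3.

3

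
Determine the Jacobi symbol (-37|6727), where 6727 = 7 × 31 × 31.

-1

First reduce: -37 ≡ 6690 (mod 6727).
Pull out 2: since 6727 ≡ 7 (mod 8), (2/6727) = +1.
Reciprocity: 3345 ≡ 1 and 6727 ≡ 3 (mod 4), so (3345/6727) = +(6727/3345).
Reduce top mod 3345: now compute (37/3345).
Reciprocity: 37 ≡ 1 and 3345 ≡ 1 (mod 4), so (37/3345) = +(3345/37).
Reduce top mod 37: now compute (15/37).
Reciprocity: 15 ≡ 3 and 37 ≡ 1 (mod 4), so (15/37) = +(37/15).
Reduce top mod 15: now compute (7/15).
Reciprocity: 7 ≡ 3 and 15 ≡ 3 (mod 4), so (7/15) = −(15/7).
Reduce top mod 7: now compute (1/7).
Reached (1/7) = 1. Collecting the sign flips along the way, the symbol is -1.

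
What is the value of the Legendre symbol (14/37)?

-1

Euler's criterion: (14/37) ≡ 14^18 (mod 37).
14^2 ≡ 11 (mod 37)
14^4 ≡ 10 (mod 37)
14^8 ≡ 26 (mod 37)
14^16 ≡ 10 (mod 37)
14^18 = 14^(16+2) ≡ 36 (mod 37).
Result is 36 ≡ −1, so (14/37) = −1.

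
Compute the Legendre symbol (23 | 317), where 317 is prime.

1

Reciprocity: 23 ≡ 3 and 317 ≡ 1 (mod 4), so (23/317) = +(317/23).
Reduce top mod 23: now compute (18/23).
Pull out 2: since 23 ≡ 7 (mod 8), (2/23) = +1.
Reciprocity: 9 ≡ 1 and 23 ≡ 3 (mod 4), so (9/23) = +(23/9).
Reduce top mod 9: now compute (5/9).
Reciprocity: 5 ≡ 1 and 9 ≡ 1 (mod 4), so (5/9) = +(9/5).
Reduce top mod 5: now compute (4/5).
Pull out 2^2: since 5 ≡ 5 (mod 8), (2/5) = -1, so (2/5)^2 = +1.
Reached (1/5) = 1. Collecting the sign flips along the way, the symbol is +1.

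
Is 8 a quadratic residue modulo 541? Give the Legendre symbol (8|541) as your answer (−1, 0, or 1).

-1

Pull out 2^3: since 541 ≡ 5 (mod 8), (2/541) = -1, so (2/541)^3 = -1.
Reached (1/541) = 1. Collecting the sign flips along the way, the symbol is -1.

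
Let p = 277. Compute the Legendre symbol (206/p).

Euler's criterion: (206/277) ≡ 206^138 (mod 277).
206^2 ≡ 55 (mod 277)
206^4 ≡ 255 (mod 277)
206^8 ≡ 207 (mod 277)
206^16 ≡ 191 (mod 277)
206^32 ≡ 194 (mod 277)
206^64 ≡ 241 (mod 277)
206^128 ≡ 188 (mod 277)
206^138 = 206^(128+8+2) ≡ 1 (mod 277).
Result is 1, so (206/277) = 1.

1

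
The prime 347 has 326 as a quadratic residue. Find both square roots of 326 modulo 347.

Since 347 ≡ 3 (mod 4), a square root of 326 is 326^((347+1)/4) = 326^87 mod 347.
Repeated squaring: 326^2≡94, 326^4≡161, 326^8≡243, 326^16≡59, 326^32≡11, 326^64≡121 (mod 347).
326^87 = 326^(64+16+4+2+1) ≡ 275 (mod 347).
Check: 275² = 75625 ≡ 326 (mod 347). The two roots are 72 and 275.

72, 275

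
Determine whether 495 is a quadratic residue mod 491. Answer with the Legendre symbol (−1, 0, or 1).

1

First reduce: 495 ≡ 4 (mod 491).
Pull out 2^2: since 491 ≡ 3 (mod 8), (2/491) = -1, so (2/491)^2 = +1.
Reached (1/491) = 1. Collecting the sign flips along the way, the symbol is +1.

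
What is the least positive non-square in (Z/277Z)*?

(2/277) = −1, so 2 is the smallest positive non-residue mod 277.

2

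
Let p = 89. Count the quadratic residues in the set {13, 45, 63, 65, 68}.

(13/89) = -1 → non-residue.
(45/89) = +1 → QR.
(63/89) = -1 → non-residue.
(65/89) = -1 → non-residue.
(68/89) = +1 → QR.
Total quadratic residues among the 5: 2.

2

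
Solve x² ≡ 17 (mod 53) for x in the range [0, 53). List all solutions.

53 ≡ 1 (mod 4), so we find a root by search.
Trying successive values, 21² = 441 ≡ 17 (mod 53). The other root is 53 − 21 = 32.

21, 32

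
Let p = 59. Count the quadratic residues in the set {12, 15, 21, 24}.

(12/59) = +1 → QR.
(15/59) = +1 → QR.
(21/59) = +1 → QR.
(24/59) = -1 → non-residue.
Total quadratic residues among the 4: 3.

3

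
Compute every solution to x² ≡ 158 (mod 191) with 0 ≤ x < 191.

Since 191 ≡ 3 (mod 4), a square root of 158 is 158^((191+1)/4) = 158^48 mod 191.
Repeated squaring: 158^2≡134, 158^4≡2, 158^8≡4, 158^16≡16, 158^32≡65 (mod 191).
158^48 = 158^(32+16) ≡ 85 (mod 191).
Check: 85² = 7225 ≡ 158 (mod 191). The two roots are 85 and 106.

85, 106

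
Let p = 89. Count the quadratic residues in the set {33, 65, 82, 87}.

(33/89) = -1 → non-residue.
(65/89) = -1 → non-residue.
(82/89) = -1 → non-residue.
(87/89) = +1 → QR.
Total quadratic residues among the 4: 1.

1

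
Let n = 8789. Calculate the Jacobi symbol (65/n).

Reciprocity: 65 ≡ 1 and 8789 ≡ 1 (mod 4), so (65/8789) = +(8789/65).
Reduce top mod 65: now compute (14/65).
Pull out 2: since 65 ≡ 1 (mod 8), (2/65) = +1.
Reciprocity: 7 ≡ 3 and 65 ≡ 1 (mod 4), so (7/65) = +(65/7).
Reduce top mod 7: now compute (2/7).
Pull out 2: since 7 ≡ 7 (mod 8), (2/7) = +1.
Reached (1/7) = 1. Collecting the sign flips along the way, the symbol is +1.

1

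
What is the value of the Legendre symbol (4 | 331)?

1

Euler's criterion: (4/331) ≡ 4^165 (mod 331).
4^2 ≡ 16 (mod 331)
4^4 ≡ 256 (mod 331)
4^8 ≡ 329 (mod 331)
4^16 ≡ 4 (mod 331)
4^32 ≡ 16 (mod 331)
4^64 ≡ 256 (mod 331)
4^128 ≡ 329 (mod 331)
4^165 = 4^(128+32+4+1) ≡ 1 (mod 331).
Result is 1, so (4/331) = 1.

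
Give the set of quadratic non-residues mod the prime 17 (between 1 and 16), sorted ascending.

3, 5, 6, 7, 10, 11, 12, 14

Square k = 1,…,8 (k and 17−k give the same square):
1²=1, 2²=4, 3²=9, 4²=16, 5²≡8, 6²≡2, 7²≡15, 8²≡13 (mod 17).
The residues are {1, 2, 4, 8, 9, 13, 15, 16}; the non-residues are the remaining 8 nonzero classes.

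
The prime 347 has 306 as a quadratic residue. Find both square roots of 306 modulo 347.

138, 209

Since 347 ≡ 3 (mod 4), a square root of 306 is 306^((347+1)/4) = 306^87 mod 347.
Repeated squaring: 306^2≡293, 306^4≡140, 306^8≡168, 306^16≡117, 306^32≡156, 306^64≡46 (mod 347).
306^87 = 306^(64+16+4+2+1) ≡ 138 (mod 347).
Check: 138² = 19044 ≡ 306 (mod 347). The two roots are 138 and 209.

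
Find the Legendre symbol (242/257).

Pull out 2: since 257 ≡ 1 (mod 8), (2/257) = +1.
Reciprocity: 121 ≡ 1 and 257 ≡ 1 (mod 4), so (121/257) = +(257/121).
Reduce top mod 121: now compute (15/121).
Reciprocity: 15 ≡ 3 and 121 ≡ 1 (mod 4), so (15/121) = +(121/15).
Reduce top mod 15: now compute (1/15).
Reached (1/15) = 1. Collecting the sign flips along the way, the symbol is +1.

1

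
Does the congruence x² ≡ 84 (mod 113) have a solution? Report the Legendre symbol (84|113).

-1

Pull out 2^2: since 113 ≡ 1 (mod 8), (2/113) = +1, so (2/113)^2 = +1.
Reciprocity: 21 ≡ 1 and 113 ≡ 1 (mod 4), so (21/113) = +(113/21).
Reduce top mod 21: now compute (8/21).
Pull out 2^3: since 21 ≡ 5 (mod 8), (2/21) = -1, so (2/21)^3 = -1.
Reached (1/21) = 1. Collecting the sign flips along the way, the symbol is -1.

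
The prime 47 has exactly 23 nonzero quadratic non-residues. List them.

Square k = 1,…,23 (k and 47−k give the same square):
1²=1, 2²=4, 3²=9, 4²=16, 5²=25, 6²=36, 7²≡2, 8²≡17, 9²≡34, 10²≡6, 11²≡27, 12²≡3, 13²≡28, 14²≡8, 15²≡37, 16²≡21, 17²≡7, 18²≡42, 19²≡32, 20²≡24, 21²≡18, 22²≡14, 23²≡12 (mod 47).
The residues are {1, 2, 3, 4, 6, 7, 8, 9, 12, 14, 16, 17, 18, 21, 24, 25, 27, 28, 32, 34, 36, 37, 42}; the non-residues are the remaining 23 nonzero classes.

5 10 11 13 15 19 20 22 23 26 29 30 31 33 35 38 39 40 41 43 44 45 46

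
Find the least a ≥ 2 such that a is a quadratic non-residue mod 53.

2

(2/53) = −1, so 2 is the smallest positive non-residue mod 53.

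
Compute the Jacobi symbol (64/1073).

1

Pull out 2^6: since 1073 ≡ 1 (mod 8), (2/1073) = +1, so (2/1073)^6 = +1.
Reached (1/1073) = 1. Collecting the sign flips along the way, the symbol is +1.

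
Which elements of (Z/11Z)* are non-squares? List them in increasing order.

2, 6, 7, 8, 10

Square k = 1,…,5 (k and 11−k give the same square):
1²=1, 2²=4, 3²=9, 4²≡5, 5²≡3 (mod 11).
The residues are {1, 3, 4, 5, 9}; the non-residues are the remaining 5 nonzero classes.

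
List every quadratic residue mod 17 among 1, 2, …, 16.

Square k = 1,…,8 (k and 17−k give the same square):
1²=1, 2²=4, 3²=9, 4²=16, 5²≡8, 6²≡2, 7²≡15, 8²≡13 (mod 17).
So the quadratic residues mod 17 are {1, 2, 4, 8, 9, 13, 15, 16}.

1, 2, 4, 8, 9, 13, 15, 16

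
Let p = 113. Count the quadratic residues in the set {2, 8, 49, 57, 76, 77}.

(2/113) = +1 → QR.
(8/113) = +1 → QR.
(49/113) = +1 → QR.
(57/113) = +1 → QR.
(76/113) = -1 → non-residue.
(77/113) = +1 → QR.
Total quadratic residues among the 6: 5.

5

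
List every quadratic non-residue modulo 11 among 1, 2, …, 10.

2 6 7 8 10

Square k = 1,…,5 (k and 11−k give the same square):
1²=1, 2²=4, 3²=9, 4²≡5, 5²≡3 (mod 11).
The residues are {1, 3, 4, 5, 9}; the non-residues are the remaining 5 nonzero classes.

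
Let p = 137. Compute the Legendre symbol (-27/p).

Euler's criterion: (-27/137) ≡ 110^68 (mod 137).
110^2 ≡ 44 (mod 137)
110^4 ≡ 18 (mod 137)
110^8 ≡ 50 (mod 137)
110^16 ≡ 34 (mod 137)
110^32 ≡ 60 (mod 137)
110^64 ≡ 38 (mod 137)
110^68 = 110^(64+4) ≡ 136 (mod 137).
Result is 136 ≡ −1, so (-27/137) = −1.

-1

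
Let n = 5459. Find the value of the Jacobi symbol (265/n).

Reciprocity: 265 ≡ 1 and 5459 ≡ 3 (mod 4), so (265/5459) = +(5459/265).
Reduce top mod 265: now compute (159/265).
Reciprocity: 159 ≡ 3 and 265 ≡ 1 (mod 4), so (159/265) = +(265/159).
Reduce top mod 159: now compute (106/159).
Pull out 2: since 159 ≡ 7 (mod 8), (2/159) = +1.
Reciprocity: 53 ≡ 1 and 159 ≡ 3 (mod 4), so (53/159) = +(159/53).
Reduce top mod 53: now compute (0/53).
Top reduces to 0: gcd > 1, so the symbol is 0.

0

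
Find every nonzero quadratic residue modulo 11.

1 3 4 5 9

Square k = 1,…,5 (k and 11−k give the same square):
1²=1, 2²=4, 3²=9, 4²≡5, 5²≡3 (mod 11).
So the quadratic residues mod 11 are {1, 3, 4, 5, 9}.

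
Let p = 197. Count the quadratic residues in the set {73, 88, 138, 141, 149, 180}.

2

(73/197) = -1 → non-residue.
(88/197) = +1 → QR.
(138/197) = +1 → QR.
(141/197) = -1 → non-residue.
(149/197) = -1 → non-residue.
(180/197) = -1 → non-residue.
Total quadratic residues among the 6: 2.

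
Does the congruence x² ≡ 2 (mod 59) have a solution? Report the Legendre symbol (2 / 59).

-1

Pull out 2: since 59 ≡ 3 (mod 8), (2/59) = -1.
Reached (1/59) = 1. Collecting the sign flips along the way, the symbol is -1.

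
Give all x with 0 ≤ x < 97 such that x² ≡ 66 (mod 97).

97 ≡ 1 (mod 4), so we find a root by search.
Trying successive values, 39² = 1521 ≡ 66 (mod 97). The other root is 97 − 39 = 58.

39, 58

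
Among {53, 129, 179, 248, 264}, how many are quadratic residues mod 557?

(53/557) = -1 → non-residue.
(129/557) = -1 → non-residue.
(179/557) = +1 → QR.
(248/557) = +1 → QR.
(264/557) = -1 → non-residue.
Total quadratic residues among the 5: 2.

2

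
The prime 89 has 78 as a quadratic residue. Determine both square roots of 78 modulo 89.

89 ≡ 1 (mod 4), so we find a root by search.
Trying successive values, 16² = 256 ≡ 78 (mod 89). The other root is 89 − 16 = 73.

16, 73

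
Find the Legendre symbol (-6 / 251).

First reduce: -6 ≡ 245 (mod 251).
Reciprocity: 245 ≡ 1 and 251 ≡ 3 (mod 4), so (245/251) = +(251/245).
Reduce top mod 245: now compute (6/245).
Pull out 2: since 245 ≡ 5 (mod 8), (2/245) = -1.
Reciprocity: 3 ≡ 3 and 245 ≡ 1 (mod 4), so (3/245) = +(245/3).
Reduce top mod 3: now compute (2/3).
Pull out 2: since 3 ≡ 3 (mod 8), (2/3) = -1.
Reached (1/3) = 1. Collecting the sign flips along the way, the symbol is +1.

1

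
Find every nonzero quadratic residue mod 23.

Square k = 1,…,11 (k and 23−k give the same square):
1²=1, 2²=4, 3²=9, 4²=16, 5²≡2, 6²≡13, 7²≡3, 8²≡18, 9²≡12, 10²≡8, 11²≡6 (mod 23).
So the quadratic residues mod 23 are {1, 2, 3, 4, 6, 8, 9, 12, 13, 16, 18}.

1 2 3 4 6 8 9 12 13 16 18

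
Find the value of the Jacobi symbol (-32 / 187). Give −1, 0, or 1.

First reduce: -32 ≡ 155 (mod 187).
Reciprocity: 155 ≡ 3 and 187 ≡ 3 (mod 4), so (155/187) = −(187/155).
Reduce top mod 155: now compute (32/155).
Pull out 2^5: since 155 ≡ 3 (mod 8), (2/155) = -1, so (2/155)^5 = -1.
Reached (1/155) = 1. Collecting the sign flips along the way, the symbol is +1.

1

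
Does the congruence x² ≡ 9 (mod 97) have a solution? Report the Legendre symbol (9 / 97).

Reciprocity: 9 ≡ 1 and 97 ≡ 1 (mod 4), so (9/97) = +(97/9).
Reduce top mod 9: now compute (7/9).
Reciprocity: 7 ≡ 3 and 9 ≡ 1 (mod 4), so (7/9) = +(9/7).
Reduce top mod 7: now compute (2/7).
Pull out 2: since 7 ≡ 7 (mod 8), (2/7) = +1.
Reached (1/7) = 1. Collecting the sign flips along the way, the symbol is +1.

1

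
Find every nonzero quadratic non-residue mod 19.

Square k = 1,…,9 (k and 19−k give the same square):
1²=1, 2²=4, 3²=9, 4²=16, 5²≡6, 6²≡17, 7²≡11, 8²≡7, 9²≡5 (mod 19).
The residues are {1, 4, 5, 6, 7, 9, 11, 16, 17}; the non-residues are the remaining 9 nonzero classes.

2,3,8,10,12,13,14,15,18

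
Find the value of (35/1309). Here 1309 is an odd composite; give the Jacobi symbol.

0

Reciprocity: 35 ≡ 3 and 1309 ≡ 1 (mod 4), so (35/1309) = +(1309/35).
Reduce top mod 35: now compute (14/35).
Pull out 2: since 35 ≡ 3 (mod 8), (2/35) = -1.
Reciprocity: 7 ≡ 3 and 35 ≡ 3 (mod 4), so (7/35) = −(35/7).
Reduce top mod 7: now compute (0/7).
Top reduces to 0: gcd > 1, so the symbol is 0.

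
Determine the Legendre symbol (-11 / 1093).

First reduce: -11 ≡ 1082 (mod 1093).
Pull out 2: since 1093 ≡ 5 (mod 8), (2/1093) = -1.
Reciprocity: 541 ≡ 1 and 1093 ≡ 1 (mod 4), so (541/1093) = +(1093/541).
Reduce top mod 541: now compute (11/541).
Reciprocity: 11 ≡ 3 and 541 ≡ 1 (mod 4), so (11/541) = +(541/11).
Reduce top mod 11: now compute (2/11).
Pull out 2: since 11 ≡ 3 (mod 8), (2/11) = -1.
Reached (1/11) = 1. Collecting the sign flips along the way, the symbol is +1.

1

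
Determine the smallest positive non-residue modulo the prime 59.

(2/59) = −1, so 2 is the smallest positive non-residue mod 59.

2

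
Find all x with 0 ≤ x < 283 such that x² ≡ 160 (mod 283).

96, 187

Since 283 ≡ 3 (mod 4), a square root of 160 is 160^((283+1)/4) = 160^71 mod 283.
Repeated squaring: 160^2≡130, 160^4≡203, 160^8≡174, 160^16≡278, 160^32≡25, 160^64≡59 (mod 283).
160^71 = 160^(64+4+2+1) ≡ 96 (mod 283).
Check: 96² = 9216 ≡ 160 (mod 283). The two roots are 96 and 187.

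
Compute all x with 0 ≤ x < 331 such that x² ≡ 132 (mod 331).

146, 185

Since 331 ≡ 3 (mod 4), a square root of 132 is 132^((331+1)/4) = 132^83 mod 331.
Repeated squaring: 132^2≡212, 132^4≡259, 132^8≡219, 132^16≡297, 132^32≡163, 132^64≡89 (mod 331).
132^83 = 132^(64+16+2+1) ≡ 146 (mod 331).
Check: 146² = 21316 ≡ 132 (mod 331). The two roots are 146 and 185.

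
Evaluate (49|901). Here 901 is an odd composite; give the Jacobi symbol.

1

Reciprocity: 49 ≡ 1 and 901 ≡ 1 (mod 4), so (49/901) = +(901/49).
Reduce top mod 49: now compute (19/49).
Reciprocity: 19 ≡ 3 and 49 ≡ 1 (mod 4), so (19/49) = +(49/19).
Reduce top mod 19: now compute (11/19).
Reciprocity: 11 ≡ 3 and 19 ≡ 3 (mod 4), so (11/19) = −(19/11).
Reduce top mod 11: now compute (8/11).
Pull out 2^3: since 11 ≡ 3 (mod 8), (2/11) = -1, so (2/11)^3 = -1.
Reached (1/11) = 1. Collecting the sign flips along the way, the symbol is +1.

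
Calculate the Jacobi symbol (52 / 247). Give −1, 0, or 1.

0

Pull out 2^2: since 247 ≡ 7 (mod 8), (2/247) = +1, so (2/247)^2 = +1.
Reciprocity: 13 ≡ 1 and 247 ≡ 3 (mod 4), so (13/247) = +(247/13).
Reduce top mod 13: now compute (0/13).
Top reduces to 0: gcd > 1, so the symbol is 0.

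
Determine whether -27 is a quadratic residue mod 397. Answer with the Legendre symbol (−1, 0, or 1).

Euler's criterion: (-27/397) ≡ 370^198 (mod 397).
370^2 ≡ 332 (mod 397)
370^4 ≡ 255 (mod 397)
370^8 ≡ 314 (mod 397)
370^16 ≡ 140 (mod 397)
370^32 ≡ 147 (mod 397)
370^64 ≡ 171 (mod 397)
370^128 ≡ 260 (mod 397)
370^198 = 370^(128+64+4+2) ≡ 1 (mod 397).
Result is 1, so (-27/397) = 1.

1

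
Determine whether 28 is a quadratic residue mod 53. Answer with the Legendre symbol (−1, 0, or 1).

Euler's criterion: (28/53) ≡ 28^26 (mod 53).
28^2 ≡ 42 (mod 53)
28^4 ≡ 15 (mod 53)
28^8 ≡ 13 (mod 53)
28^16 ≡ 10 (mod 53)
28^26 = 28^(16+8+2) ≡ 1 (mod 53).
Result is 1, so (28/53) = 1.

1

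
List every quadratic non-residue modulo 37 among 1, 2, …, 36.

2 5 6 8 13 14 15 17 18 19 20 22 23 24 29 31 32 35

Square k = 1,…,18 (k and 37−k give the same square):
1²=1, 2²=4, 3²=9, 4²=16, 5²=25, 6²=36, 7²≡12, 8²≡27, 9²≡7, 10²≡26, 11²≡10, 12²≡33, 13²≡21, 14²≡11, 15²≡3, 16²≡34, 17²≡30, 18²≡28 (mod 37).
The residues are {1, 3, 4, 7, 9, 10, 11, 12, 16, 21, 25, 26, 27, 28, 30, 33, 34, 36}; the non-residues are the remaining 18 nonzero classes.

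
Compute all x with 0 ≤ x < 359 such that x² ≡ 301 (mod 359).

115, 244

Since 359 ≡ 3 (mod 4), a square root of 301 is 301^((359+1)/4) = 301^90 mod 359.
Repeated squaring: 301^2≡133, 301^4≡98, 301^8≡270, 301^16≡23, 301^32≡170, 301^64≡180 (mod 359).
301^90 = 301^(64+16+8+2) ≡ 115 (mod 359).
Check: 115² = 13225 ≡ 301 (mod 359). The two roots are 115 and 244.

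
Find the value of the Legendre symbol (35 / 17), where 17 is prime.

First reduce: 35 ≡ 1 (mod 17).
Reached (1/17) = 1. Collecting the sign flips along the way, the symbol is +1.

1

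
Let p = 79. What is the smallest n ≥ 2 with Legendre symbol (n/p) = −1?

3

(2/79) = +1, so 2 is a residue.
(3/79) = −1, so 3 is the smallest positive non-residue mod 79.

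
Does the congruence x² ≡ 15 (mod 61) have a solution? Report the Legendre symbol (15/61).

Euler's criterion: (15/61) ≡ 15^30 (mod 61).
15^2 ≡ 42 (mod 61)
15^4 ≡ 56 (mod 61)
15^8 ≡ 25 (mod 61)
15^16 ≡ 15 (mod 61)
15^30 = 15^(16+8+4+2) ≡ 1 (mod 61).
Result is 1, so (15/61) = 1.

1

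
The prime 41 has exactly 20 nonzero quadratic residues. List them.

Square k = 1,…,20 (k and 41−k give the same square):
1²=1, 2²=4, 3²=9, 4²=16, 5²=25, 6²=36, 7²≡8, 8²≡23, 9²≡40, 10²≡18, 11²≡39, 12²≡21, 13²≡5, 14²≡32, 15²≡20, 16²≡10, 17²≡2, 18²≡37, 19²≡33, 20²≡31 (mod 41).
So the quadratic residues mod 41 are {1, 2, 4, 5, 8, 9, 10, 16, 18, 20, 21, 23, 25, 31, 32, 33, 36, 37, 39, 40}.

1, 2, 4, 5, 8, 9, 10, 16, 18, 20, 21, 23, 25, 31, 32, 33, 36, 37, 39, 40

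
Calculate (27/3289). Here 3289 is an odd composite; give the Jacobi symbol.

1

Reciprocity: 27 ≡ 3 and 3289 ≡ 1 (mod 4), so (27/3289) = +(3289/27).
Reduce top mod 27: now compute (22/27).
Pull out 2: since 27 ≡ 3 (mod 8), (2/27) = -1.
Reciprocity: 11 ≡ 3 and 27 ≡ 3 (mod 4), so (11/27) = −(27/11).
Reduce top mod 11: now compute (5/11).
Reciprocity: 5 ≡ 1 and 11 ≡ 3 (mod 4), so (5/11) = +(11/5).
Reduce top mod 5: now compute (1/5).
Reached (1/5) = 1. Collecting the sign flips along the way, the symbol is +1.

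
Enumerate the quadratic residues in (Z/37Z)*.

Square k = 1,…,18 (k and 37−k give the same square):
1²=1, 2²=4, 3²=9, 4²=16, 5²=25, 6²=36, 7²≡12, 8²≡27, 9²≡7, 10²≡26, 11²≡10, 12²≡33, 13²≡21, 14²≡11, 15²≡3, 16²≡34, 17²≡30, 18²≡28 (mod 37).
So the quadratic residues mod 37 are {1, 3, 4, 7, 9, 10, 11, 12, 16, 21, 25, 26, 27, 28, 30, 33, 34, 36}.

1 3 4 7 9 10 11 12 16 21 25 26 27 28 30 33 34 36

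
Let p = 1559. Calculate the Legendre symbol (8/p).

1

Pull out 2^3: since 1559 ≡ 7 (mod 8), (2/1559) = +1, so (2/1559)^3 = +1.
Reached (1/1559) = 1. Collecting the sign flips along the way, the symbol is +1.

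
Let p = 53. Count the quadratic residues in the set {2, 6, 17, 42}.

(2/53) = -1 → non-residue.
(6/53) = +1 → QR.
(17/53) = +1 → QR.
(42/53) = +1 → QR.
Total quadratic residues among the 4: 3.

3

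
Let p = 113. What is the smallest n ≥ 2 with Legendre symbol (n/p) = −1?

(2/113) = +1, so 2 is a residue.
(3/113) = −1, so 3 is the smallest positive non-residue mod 113.

3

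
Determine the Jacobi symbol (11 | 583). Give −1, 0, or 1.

0

Reciprocity: 11 ≡ 3 and 583 ≡ 3 (mod 4), so (11/583) = −(583/11).
Reduce top mod 11: now compute (0/11).
Top reduces to 0: gcd > 1, so the symbol is 0.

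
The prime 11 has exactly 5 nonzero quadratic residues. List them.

Square k = 1,…,5 (k and 11−k give the same square):
1²=1, 2²=4, 3²=9, 4²≡5, 5²≡3 (mod 11).
So the quadratic residues mod 11 are {1, 3, 4, 5, 9}.

1,3,4,5,9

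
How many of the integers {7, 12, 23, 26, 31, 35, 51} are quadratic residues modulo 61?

1

(7/61) = -1 → non-residue.
(12/61) = +1 → QR.
(23/61) = -1 → non-residue.
(26/61) = -1 → non-residue.
(31/61) = -1 → non-residue.
(35/61) = -1 → non-residue.
(51/61) = -1 → non-residue.
Total quadratic residues among the 7: 1.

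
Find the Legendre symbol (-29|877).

Euler's criterion: (-29/877) ≡ 848^438 (mod 877).
848^2 ≡ 841 (mod 877)
848^4 ≡ 419 (mod 877)
848^8 ≡ 161 (mod 877)
848^16 ≡ 488 (mod 877)
848^32 ≡ 477 (mod 877)
848^64 ≡ 386 (mod 877)
848^128 ≡ 783 (mod 877)
848^256 ≡ 66 (mod 877)
848^438 = 848^(256+128+32+16+4+2) ≡ 1 (mod 877).
Result is 1, so (-29/877) = 1.

1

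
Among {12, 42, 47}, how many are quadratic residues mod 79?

1

(12/79) = -1 → non-residue.
(42/79) = +1 → QR.
(47/79) = -1 → non-residue.
Total quadratic residues among the 3: 1.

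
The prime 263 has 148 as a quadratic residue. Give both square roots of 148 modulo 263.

Since 263 ≡ 3 (mod 4), a square root of 148 is 148^((263+1)/4) = 148^66 mod 263.
Repeated squaring: 148^2≡75, 148^4≡102, 148^8≡147, 148^16≡43, 148^32≡8, 148^64≡64 (mod 263).
148^66 = 148^(64+2) ≡ 66 (mod 263).
Check: 66² = 4356 ≡ 148 (mod 263). The two roots are 66 and 197.

66, 197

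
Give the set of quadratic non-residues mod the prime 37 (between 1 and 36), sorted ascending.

2, 5, 6, 8, 13, 14, 15, 17, 18, 19, 20, 22, 23, 24, 29, 31, 32, 35

Square k = 1,…,18 (k and 37−k give the same square):
1²=1, 2²=4, 3²=9, 4²=16, 5²=25, 6²=36, 7²≡12, 8²≡27, 9²≡7, 10²≡26, 11²≡10, 12²≡33, 13²≡21, 14²≡11, 15²≡3, 16²≡34, 17²≡30, 18²≡28 (mod 37).
The residues are {1, 3, 4, 7, 9, 10, 11, 12, 16, 21, 25, 26, 27, 28, 30, 33, 34, 36}; the non-residues are the remaining 18 nonzero classes.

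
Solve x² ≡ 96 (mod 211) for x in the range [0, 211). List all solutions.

Since 211 ≡ 3 (mod 4), a square root of 96 is 96^((211+1)/4) = 96^53 mod 211.
Repeated squaring: 96^2≡143, 96^4≡193, 96^8≡113, 96^16≡109, 96^32≡65 (mod 211).
96^53 = 96^(32+16+4+1) ≡ 184 (mod 211).
Check: 184² = 33856 ≡ 96 (mod 211). The two roots are 27 and 184.

27, 184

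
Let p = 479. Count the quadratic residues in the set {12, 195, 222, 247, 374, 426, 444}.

(12/479) = +1 → QR.
(195/479) = -1 → non-residue.
(222/479) = -1 → non-residue.
(247/479) = +1 → QR.
(374/479) = -1 → non-residue.
(426/479) = +1 → QR.
(444/479) = -1 → non-residue.
Total quadratic residues among the 7: 3.

3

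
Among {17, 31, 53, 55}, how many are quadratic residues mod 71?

(17/71) = -1 → non-residue.
(31/71) = -1 → non-residue.
(53/71) = -1 → non-residue.
(55/71) = -1 → non-residue.
Total quadratic residues among the 4: 0.

0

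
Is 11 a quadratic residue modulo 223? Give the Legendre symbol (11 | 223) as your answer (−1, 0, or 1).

Reciprocity: 11 ≡ 3 and 223 ≡ 3 (mod 4), so (11/223) = −(223/11).
Reduce top mod 11: now compute (3/11).
Reciprocity: 3 ≡ 3 and 11 ≡ 3 (mod 4), so (3/11) = −(11/3).
Reduce top mod 3: now compute (2/3).
Pull out 2: since 3 ≡ 3 (mod 8), (2/3) = -1.
Reached (1/3) = 1. Collecting the sign flips along the way, the symbol is -1.

-1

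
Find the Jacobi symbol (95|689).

Reciprocity: 95 ≡ 3 and 689 ≡ 1 (mod 4), so (95/689) = +(689/95).
Reduce top mod 95: now compute (24/95).
Pull out 2^3: since 95 ≡ 7 (mod 8), (2/95) = +1, so (2/95)^3 = +1.
Reciprocity: 3 ≡ 3 and 95 ≡ 3 (mod 4), so (3/95) = −(95/3).
Reduce top mod 3: now compute (2/3).
Pull out 2: since 3 ≡ 3 (mod 8), (2/3) = -1.
Reached (1/3) = 1. Collecting the sign flips along the way, the symbol is +1.

1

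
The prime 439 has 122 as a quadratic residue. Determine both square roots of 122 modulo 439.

Since 439 ≡ 3 (mod 4), a square root of 122 is 122^((439+1)/4) = 122^110 mod 439.
Repeated squaring: 122^2≡397, 122^4≡8, 122^8≡64, 122^16≡145, 122^32≡392, 122^64≡14 (mod 439).
122^110 = 122^(64+32+8+4+2) ≡ 223 (mod 439).
Check: 223² = 49729 ≡ 122 (mod 439). The two roots are 216 and 223.

216, 223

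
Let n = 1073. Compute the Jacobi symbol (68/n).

Pull out 2^2: since 1073 ≡ 1 (mod 8), (2/1073) = +1, so (2/1073)^2 = +1.
Reciprocity: 17 ≡ 1 and 1073 ≡ 1 (mod 4), so (17/1073) = +(1073/17).
Reduce top mod 17: now compute (2/17).
Pull out 2: since 17 ≡ 1 (mod 8), (2/17) = +1.
Reached (1/17) = 1. Collecting the sign flips along the way, the symbol is +1.

1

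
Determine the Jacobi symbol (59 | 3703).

Reciprocity: 59 ≡ 3 and 3703 ≡ 3 (mod 4), so (59/3703) = −(3703/59).
Reduce top mod 59: now compute (45/59).
Reciprocity: 45 ≡ 1 and 59 ≡ 3 (mod 4), so (45/59) = +(59/45).
Reduce top mod 45: now compute (14/45).
Pull out 2: since 45 ≡ 5 (mod 8), (2/45) = -1.
Reciprocity: 7 ≡ 3 and 45 ≡ 1 (mod 4), so (7/45) = +(45/7).
Reduce top mod 7: now compute (3/7).
Reciprocity: 3 ≡ 3 and 7 ≡ 3 (mod 4), so (3/7) = −(7/3).
Reduce top mod 3: now compute (1/3).
Reached (1/3) = 1. Collecting the sign flips along the way, the symbol is -1.

-1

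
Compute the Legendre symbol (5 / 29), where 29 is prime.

Reciprocity: 5 ≡ 1 and 29 ≡ 1 (mod 4), so (5/29) = +(29/5).
Reduce top mod 5: now compute (4/5).
Pull out 2^2: since 5 ≡ 5 (mod 8), (2/5) = -1, so (2/5)^2 = +1.
Reached (1/5) = 1. Collecting the sign flips along the way, the symbol is +1.

1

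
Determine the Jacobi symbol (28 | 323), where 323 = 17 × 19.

Pull out 2^2: since 323 ≡ 3 (mod 8), (2/323) = -1, so (2/323)^2 = +1.
Reciprocity: 7 ≡ 3 and 323 ≡ 3 (mod 4), so (7/323) = −(323/7).
Reduce top mod 7: now compute (1/7).
Reached (1/7) = 1. Collecting the sign flips along the way, the symbol is -1.

-1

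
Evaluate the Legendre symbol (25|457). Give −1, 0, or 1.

Reciprocity: 25 ≡ 1 and 457 ≡ 1 (mod 4), so (25/457) = +(457/25).
Reduce top mod 25: now compute (7/25).
Reciprocity: 7 ≡ 3 and 25 ≡ 1 (mod 4), so (7/25) = +(25/7).
Reduce top mod 7: now compute (4/7).
Pull out 2^2: since 7 ≡ 7 (mod 8), (2/7) = +1, so (2/7)^2 = +1.
Reached (1/7) = 1. Collecting the sign flips along the way, the symbol is +1.

1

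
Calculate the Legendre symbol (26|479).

-1

Euler's criterion: (26/479) ≡ 26^239 (mod 479).
26^2 ≡ 197 (mod 479)
26^4 ≡ 10 (mod 479)
26^8 ≡ 100 (mod 479)
26^16 ≡ 420 (mod 479)
26^32 ≡ 128 (mod 479)
26^64 ≡ 98 (mod 479)
26^128 ≡ 24 (mod 479)
26^239 = 26^(128+64+32+8+4+2+1) ≡ 478 (mod 479).
Result is 478 ≡ −1, so (26/479) = −1.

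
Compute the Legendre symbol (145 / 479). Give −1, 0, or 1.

-1

Euler's criterion: (145/479) ≡ 145^239 (mod 479).
145^2 ≡ 428 (mod 479)
145^4 ≡ 206 (mod 479)
145^8 ≡ 284 (mod 479)
145^16 ≡ 184 (mod 479)
145^32 ≡ 326 (mod 479)
145^64 ≡ 417 (mod 479)
145^128 ≡ 12 (mod 479)
145^239 = 145^(128+64+32+8+4+2+1) ≡ 478 (mod 479).
Result is 478 ≡ −1, so (145/479) = −1.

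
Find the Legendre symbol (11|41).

Euler's criterion: (11/41) ≡ 11^20 (mod 41).
11^2 ≡ 39 (mod 41)
11^4 ≡ 4 (mod 41)
11^8 ≡ 16 (mod 41)
11^16 ≡ 10 (mod 41)
11^20 = 11^(16+4) ≡ 40 (mod 41).
Result is 40 ≡ −1, so (11/41) = −1.

-1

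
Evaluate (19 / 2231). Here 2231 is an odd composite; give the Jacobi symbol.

1

Reciprocity: 19 ≡ 3 and 2231 ≡ 3 (mod 4), so (19/2231) = −(2231/19).
Reduce top mod 19: now compute (8/19).
Pull out 2^3: since 19 ≡ 3 (mod 8), (2/19) = -1, so (2/19)^3 = -1.
Reached (1/19) = 1. Collecting the sign flips along the way, the symbol is +1.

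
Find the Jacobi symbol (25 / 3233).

1

Reciprocity: 25 ≡ 1 and 3233 ≡ 1 (mod 4), so (25/3233) = +(3233/25).
Reduce top mod 25: now compute (8/25).
Pull out 2^3: since 25 ≡ 1 (mod 8), (2/25) = +1, so (2/25)^3 = +1.
Reached (1/25) = 1. Collecting the sign flips along the way, the symbol is +1.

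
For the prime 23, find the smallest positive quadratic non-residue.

5

(2/23) = +1, so 2 is a residue.
(3/23) = +1, so 3 is a residue.
(4/23) = +1, so 4 is a residue.
(5/23) = −1, so 5 is the smallest positive non-residue mod 23.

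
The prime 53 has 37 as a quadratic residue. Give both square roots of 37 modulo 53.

53 ≡ 1 (mod 4), so we find a root by search.
Trying successive values, 14² = 196 ≡ 37 (mod 53). The other root is 53 − 14 = 39.

14, 39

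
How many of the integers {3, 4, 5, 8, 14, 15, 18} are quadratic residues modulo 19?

(3/19) = -1 → non-residue.
(4/19) = +1 → QR.
(5/19) = +1 → QR.
(8/19) = -1 → non-residue.
(14/19) = -1 → non-residue.
(15/19) = -1 → non-residue.
(18/19) = -1 → non-residue.
Total quadratic residues among the 7: 2.

2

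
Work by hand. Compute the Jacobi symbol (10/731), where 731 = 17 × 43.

Pull out 2: since 731 ≡ 3 (mod 8), (2/731) = -1.
Reciprocity: 5 ≡ 1 and 731 ≡ 3 (mod 4), so (5/731) = +(731/5).
Reduce top mod 5: now compute (1/5).
Reached (1/5) = 1. Collecting the sign flips along the way, the symbol is -1.

-1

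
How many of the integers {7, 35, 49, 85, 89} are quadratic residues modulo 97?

(7/97) = -1 → non-residue.
(35/97) = +1 → QR.
(49/97) = +1 → QR.
(85/97) = +1 → QR.
(89/97) = +1 → QR.
Total quadratic residues among the 5: 4.

4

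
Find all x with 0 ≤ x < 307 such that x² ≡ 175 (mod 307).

92, 215

Since 307 ≡ 3 (mod 4), a square root of 175 is 175^((307+1)/4) = 175^77 mod 307.
Repeated squaring: 175^2≡232, 175^4≡99, 175^8≡284, 175^16≡222, 175^32≡164, 175^64≡187 (mod 307).
175^77 = 175^(64+8+4+1) ≡ 215 (mod 307).
Check: 215² = 46225 ≡ 175 (mod 307). The two roots are 92 and 215.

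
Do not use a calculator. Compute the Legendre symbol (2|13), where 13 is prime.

Euler's criterion: (2/13) ≡ 2^6 (mod 13).
2^2 ≡ 4 (mod 13)
2^4 ≡ 3 (mod 13)
2^6 = 2^(4+2) ≡ 12 (mod 13).
Result is 12 ≡ −1, so (2/13) = −1.

-1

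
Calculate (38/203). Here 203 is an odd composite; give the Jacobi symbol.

-1

Pull out 2: since 203 ≡ 3 (mod 8), (2/203) = -1.
Reciprocity: 19 ≡ 3 and 203 ≡ 3 (mod 4), so (19/203) = −(203/19).
Reduce top mod 19: now compute (13/19).
Reciprocity: 13 ≡ 1 and 19 ≡ 3 (mod 4), so (13/19) = +(19/13).
Reduce top mod 13: now compute (6/13).
Pull out 2: since 13 ≡ 5 (mod 8), (2/13) = -1.
Reciprocity: 3 ≡ 3 and 13 ≡ 1 (mod 4), so (3/13) = +(13/3).
Reduce top mod 3: now compute (1/3).
Reached (1/3) = 1. Collecting the sign flips along the way, the symbol is -1.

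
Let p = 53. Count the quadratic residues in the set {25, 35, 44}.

(25/53) = +1 → QR.
(35/53) = -1 → non-residue.
(44/53) = +1 → QR.
Total quadratic residues among the 3: 2.

2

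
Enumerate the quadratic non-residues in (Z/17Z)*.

Square k = 1,…,8 (k and 17−k give the same square):
1²=1, 2²=4, 3²=9, 4²=16, 5²≡8, 6²≡2, 7²≡15, 8²≡13 (mod 17).
The residues are {1, 2, 4, 8, 9, 13, 15, 16}; the non-residues are the remaining 8 nonzero classes.

3 5 6 7 10 11 12 14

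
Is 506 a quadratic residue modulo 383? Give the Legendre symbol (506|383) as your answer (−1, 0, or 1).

-1

Euler's criterion: (506/383) ≡ 123^191 (mod 383).
123^2 ≡ 192 (mod 383)
123^4 ≡ 96 (mod 383)
123^8 ≡ 24 (mod 383)
123^16 ≡ 193 (mod 383)
123^32 ≡ 98 (mod 383)
123^64 ≡ 29 (mod 383)
123^128 ≡ 75 (mod 383)
123^191 = 123^(128+32+16+8+4+2+1) ≡ 382 (mod 383).
Result is 382 ≡ −1, so (506/383) = −1.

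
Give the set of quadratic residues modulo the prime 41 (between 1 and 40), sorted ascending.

1 2 4 5 8 9 10 16 18 20 21 23 25 31 32 33 36 37 39 40

Square k = 1,…,20 (k and 41−k give the same square):
1²=1, 2²=4, 3²=9, 4²=16, 5²=25, 6²=36, 7²≡8, 8²≡23, 9²≡40, 10²≡18, 11²≡39, 12²≡21, 13²≡5, 14²≡32, 15²≡20, 16²≡10, 17²≡2, 18²≡37, 19²≡33, 20²≡31 (mod 41).
So the quadratic residues mod 41 are {1, 2, 4, 5, 8, 9, 10, 16, 18, 20, 21, 23, 25, 31, 32, 33, 36, 37, 39, 40}.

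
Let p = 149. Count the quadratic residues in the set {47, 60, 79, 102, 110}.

(47/149) = +1 → QR.
(60/149) = -1 → non-residue.
(79/149) = -1 → non-residue.
(102/149) = +1 → QR.
(110/149) = +1 → QR.
Total quadratic residues among the 5: 3.

3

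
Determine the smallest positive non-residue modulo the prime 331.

(2/331) = −1, so 2 is the smallest positive non-residue mod 331.

2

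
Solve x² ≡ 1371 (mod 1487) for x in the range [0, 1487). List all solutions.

336, 1151

Since 1487 ≡ 3 (mod 4), a square root of 1371 is 1371^((1487+1)/4) = 1371^372 mod 1487.
Repeated squaring: 1371^2≡73, 1371^4≡868, 1371^8≡1002, 1371^16≡279, 1371^32≡517, 1371^64≡1116, 1371^128≡837, 1371^256≡192 (mod 1487).
1371^372 = 1371^(256+64+32+16+4) ≡ 336 (mod 1487).
Check: 336² = 112896 ≡ 1371 (mod 1487). The two roots are 336 and 1151.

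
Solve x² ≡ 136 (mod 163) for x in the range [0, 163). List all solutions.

Since 163 ≡ 3 (mod 4), a square root of 136 is 136^((163+1)/4) = 136^41 mod 163.
Repeated squaring: 136^2≡77, 136^4≡61, 136^8≡135, 136^16≡132, 136^32≡146 (mod 163).
136^41 = 136^(32+8+1) ≡ 25 (mod 163).
Check: 25² = 625 ≡ 136 (mod 163). The two roots are 25 and 138.

25, 138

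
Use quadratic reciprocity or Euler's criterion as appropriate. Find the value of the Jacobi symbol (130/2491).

1

Pull out 2: since 2491 ≡ 3 (mod 8), (2/2491) = -1.
Reciprocity: 65 ≡ 1 and 2491 ≡ 3 (mod 4), so (65/2491) = +(2491/65).
Reduce top mod 65: now compute (21/65).
Reciprocity: 21 ≡ 1 and 65 ≡ 1 (mod 4), so (21/65) = +(65/21).
Reduce top mod 21: now compute (2/21).
Pull out 2: since 21 ≡ 5 (mod 8), (2/21) = -1.
Reached (1/21) = 1. Collecting the sign flips along the way, the symbol is +1.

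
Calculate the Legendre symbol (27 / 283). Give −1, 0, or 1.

Reciprocity: 27 ≡ 3 and 283 ≡ 3 (mod 4), so (27/283) = −(283/27).
Reduce top mod 27: now compute (13/27).
Reciprocity: 13 ≡ 1 and 27 ≡ 3 (mod 4), so (13/27) = +(27/13).
Reduce top mod 13: now compute (1/13).
Reached (1/13) = 1. Collecting the sign flips along the way, the symbol is -1.

-1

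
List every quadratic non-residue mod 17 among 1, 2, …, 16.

3 5 6 7 10 11 12 14

Square k = 1,…,8 (k and 17−k give the same square):
1²=1, 2²=4, 3²=9, 4²=16, 5²≡8, 6²≡2, 7²≡15, 8²≡13 (mod 17).
The residues are {1, 2, 4, 8, 9, 13, 15, 16}; the non-residues are the remaining 8 nonzero classes.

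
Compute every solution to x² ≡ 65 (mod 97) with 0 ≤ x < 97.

97 ≡ 1 (mod 4), so we find a root by search.
Trying successive values, 29² = 841 ≡ 65 (mod 97). The other root is 97 − 29 = 68.

29, 68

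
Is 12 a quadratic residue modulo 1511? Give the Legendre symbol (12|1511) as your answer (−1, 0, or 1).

1

Pull out 2^2: since 1511 ≡ 7 (mod 8), (2/1511) = +1, so (2/1511)^2 = +1.
Reciprocity: 3 ≡ 3 and 1511 ≡ 3 (mod 4), so (3/1511) = −(1511/3).
Reduce top mod 3: now compute (2/3).
Pull out 2: since 3 ≡ 3 (mod 8), (2/3) = -1.
Reached (1/3) = 1. Collecting the sign flips along the way, the symbol is +1.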